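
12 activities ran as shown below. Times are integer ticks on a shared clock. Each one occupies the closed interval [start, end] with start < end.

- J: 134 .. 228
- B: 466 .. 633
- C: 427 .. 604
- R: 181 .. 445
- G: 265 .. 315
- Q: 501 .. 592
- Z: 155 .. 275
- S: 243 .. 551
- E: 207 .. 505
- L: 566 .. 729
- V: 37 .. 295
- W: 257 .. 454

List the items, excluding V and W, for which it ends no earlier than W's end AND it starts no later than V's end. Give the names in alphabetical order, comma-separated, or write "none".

Conditions: its end is no earlier than W's end (X.end >= 454) AND its start is no later than V's end (X.start <= 295).
B: end 633 >= 454? ✓; start 466 <= 295? ✗ → no.
C: end 604 >= 454? ✓; start 427 <= 295? ✗ → no.
E: end 505 >= 454? ✓; start 207 <= 295? ✓ → yes.
G: end 315 >= 454? ✗; start 265 <= 295? ✓ → no.
J: end 228 >= 454? ✗; start 134 <= 295? ✓ → no.
L: end 729 >= 454? ✓; start 566 <= 295? ✗ → no.
Q: end 592 >= 454? ✓; start 501 <= 295? ✗ → no.
R: end 445 >= 454? ✗; start 181 <= 295? ✓ → no.
S: end 551 >= 454? ✓; start 243 <= 295? ✓ → yes.
Z: end 275 >= 454? ✗; start 155 <= 295? ✓ → no.
Result: E, S.

E, S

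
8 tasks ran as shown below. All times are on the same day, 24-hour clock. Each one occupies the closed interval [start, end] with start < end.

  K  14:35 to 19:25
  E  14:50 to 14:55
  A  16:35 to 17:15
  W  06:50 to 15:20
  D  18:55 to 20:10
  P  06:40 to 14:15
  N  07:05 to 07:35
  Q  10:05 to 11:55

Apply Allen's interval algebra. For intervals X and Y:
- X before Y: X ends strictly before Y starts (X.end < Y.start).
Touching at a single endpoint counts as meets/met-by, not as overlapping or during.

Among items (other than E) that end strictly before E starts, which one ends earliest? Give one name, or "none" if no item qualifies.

N

Target E = [14:50, 14:55].
A [16:35, 17:15] → after → excluded.
D [18:55, 20:10] → after → excluded.
K [14:35, 19:25] → contains → excluded.
N [07:05, 07:35] → before → candidate.
P [06:40, 14:15] → before → candidate.
Q [10:05, 11:55] → before → candidate.
W [06:50, 15:20] → contains → excluded.
Among candidates, earliest end is 07:35 → N.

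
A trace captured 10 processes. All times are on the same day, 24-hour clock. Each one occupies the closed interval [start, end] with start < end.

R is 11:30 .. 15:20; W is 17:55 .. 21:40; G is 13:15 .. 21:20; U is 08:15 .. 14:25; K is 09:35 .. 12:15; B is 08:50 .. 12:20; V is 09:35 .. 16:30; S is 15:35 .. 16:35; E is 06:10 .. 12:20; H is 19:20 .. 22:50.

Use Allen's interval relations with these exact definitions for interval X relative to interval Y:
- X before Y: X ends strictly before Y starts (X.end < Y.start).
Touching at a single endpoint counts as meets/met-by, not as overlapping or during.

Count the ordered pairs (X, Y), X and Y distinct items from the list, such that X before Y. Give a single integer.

22

Checking all 90 ordered pairs for relation 'before'; matching pairs in alphabetical order:
(B, G): B before G ✓
(B, H): B before H ✓
(B, S): B before S ✓
(B, W): B before W ✓
(E, G): E before G ✓
(E, H): E before H ✓
(E, S): E before S ✓
(E, W): E before W ✓
(K, G): K before G ✓
(K, H): K before H ✓
(K, S): K before S ✓
(K, W): K before W ✓
(R, H): R before H ✓
(R, S): R before S ✓
(R, W): R before W ✓
(S, H): S before H ✓
(S, W): S before W ✓
(U, H): U before H ✓
(U, S): U before S ✓
(U, W): U before W ✓
(V, H): V before H ✓
(V, W): V before W ✓
Count: 22.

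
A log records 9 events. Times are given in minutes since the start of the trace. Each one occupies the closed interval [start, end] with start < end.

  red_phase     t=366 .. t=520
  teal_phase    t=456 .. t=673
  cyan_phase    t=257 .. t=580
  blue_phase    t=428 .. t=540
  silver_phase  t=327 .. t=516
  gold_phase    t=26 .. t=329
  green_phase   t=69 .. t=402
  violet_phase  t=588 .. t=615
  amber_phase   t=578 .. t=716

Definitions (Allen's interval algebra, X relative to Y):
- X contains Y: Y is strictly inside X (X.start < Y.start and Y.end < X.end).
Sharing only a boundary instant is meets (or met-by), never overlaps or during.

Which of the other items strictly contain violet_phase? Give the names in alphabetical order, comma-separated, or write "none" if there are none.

amber_phase, teal_phase

Target violet_phase = [t=588, t=615].
amber_phase [t=578, t=716] → contains → yes.
blue_phase [t=428, t=540] → before → no.
cyan_phase [t=257, t=580] → before → no.
gold_phase [t=26, t=329] → before → no.
green_phase [t=69, t=402] → before → no.
red_phase [t=366, t=520] → before → no.
silver_phase [t=327, t=516] → before → no.
teal_phase [t=456, t=673] → contains → yes.
Result: amber_phase, teal_phase.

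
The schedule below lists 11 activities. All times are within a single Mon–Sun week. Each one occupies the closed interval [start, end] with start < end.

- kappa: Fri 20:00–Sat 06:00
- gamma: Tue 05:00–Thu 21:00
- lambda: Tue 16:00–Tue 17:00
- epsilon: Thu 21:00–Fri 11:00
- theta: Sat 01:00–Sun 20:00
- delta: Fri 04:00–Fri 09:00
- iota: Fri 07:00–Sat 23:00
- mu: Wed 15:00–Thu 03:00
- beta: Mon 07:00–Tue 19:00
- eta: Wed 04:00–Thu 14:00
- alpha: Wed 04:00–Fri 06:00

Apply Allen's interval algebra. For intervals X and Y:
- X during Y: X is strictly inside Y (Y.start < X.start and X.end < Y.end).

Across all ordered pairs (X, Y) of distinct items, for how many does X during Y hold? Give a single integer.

8

Checking all 110 ordered pairs for relation 'during'; matching pairs in alphabetical order:
(delta, epsilon): delta during epsilon ✓
(eta, gamma): eta during gamma ✓
(kappa, iota): kappa during iota ✓
(lambda, beta): lambda during beta ✓
(lambda, gamma): lambda during gamma ✓
(mu, alpha): mu during alpha ✓
(mu, eta): mu during eta ✓
(mu, gamma): mu during gamma ✓
Count: 8.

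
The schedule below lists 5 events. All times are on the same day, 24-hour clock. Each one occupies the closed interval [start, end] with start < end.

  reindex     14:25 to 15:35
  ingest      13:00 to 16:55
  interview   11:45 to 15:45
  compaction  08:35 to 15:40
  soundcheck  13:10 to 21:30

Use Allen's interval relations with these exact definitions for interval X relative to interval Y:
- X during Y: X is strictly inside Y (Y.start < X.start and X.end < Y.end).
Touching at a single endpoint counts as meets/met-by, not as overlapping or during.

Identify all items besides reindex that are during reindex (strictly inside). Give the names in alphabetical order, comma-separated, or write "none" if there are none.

Target reindex = [14:25, 15:35].
compaction [08:35, 15:40] → contains → no.
ingest [13:00, 16:55] → contains → no.
interview [11:45, 15:45] → contains → no.
soundcheck [13:10, 21:30] → contains → no.
Result: none.

none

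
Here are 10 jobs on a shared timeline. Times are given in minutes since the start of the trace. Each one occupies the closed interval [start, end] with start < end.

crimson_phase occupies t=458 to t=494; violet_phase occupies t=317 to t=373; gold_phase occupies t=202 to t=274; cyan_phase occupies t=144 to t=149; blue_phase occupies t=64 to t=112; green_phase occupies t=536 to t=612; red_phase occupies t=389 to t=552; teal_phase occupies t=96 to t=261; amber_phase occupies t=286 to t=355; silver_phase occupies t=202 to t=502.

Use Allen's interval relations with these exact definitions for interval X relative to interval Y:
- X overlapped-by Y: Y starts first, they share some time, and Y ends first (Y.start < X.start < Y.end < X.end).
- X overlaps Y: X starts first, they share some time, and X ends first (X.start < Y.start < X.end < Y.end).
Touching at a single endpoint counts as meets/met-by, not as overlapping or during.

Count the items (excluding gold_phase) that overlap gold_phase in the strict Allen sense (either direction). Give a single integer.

Target gold_phase = [t=202, t=274].
amber_phase [t=286, t=355] → after → no.
blue_phase [t=64, t=112] → before → no.
crimson_phase [t=458, t=494] → after → no.
cyan_phase [t=144, t=149] → before → no.
green_phase [t=536, t=612] → after → no.
red_phase [t=389, t=552] → after → no.
silver_phase [t=202, t=502] → started-by → no.
teal_phase [t=96, t=261] → overlaps → counts.
violet_phase [t=317, t=373] → after → no.
Total: 1.

1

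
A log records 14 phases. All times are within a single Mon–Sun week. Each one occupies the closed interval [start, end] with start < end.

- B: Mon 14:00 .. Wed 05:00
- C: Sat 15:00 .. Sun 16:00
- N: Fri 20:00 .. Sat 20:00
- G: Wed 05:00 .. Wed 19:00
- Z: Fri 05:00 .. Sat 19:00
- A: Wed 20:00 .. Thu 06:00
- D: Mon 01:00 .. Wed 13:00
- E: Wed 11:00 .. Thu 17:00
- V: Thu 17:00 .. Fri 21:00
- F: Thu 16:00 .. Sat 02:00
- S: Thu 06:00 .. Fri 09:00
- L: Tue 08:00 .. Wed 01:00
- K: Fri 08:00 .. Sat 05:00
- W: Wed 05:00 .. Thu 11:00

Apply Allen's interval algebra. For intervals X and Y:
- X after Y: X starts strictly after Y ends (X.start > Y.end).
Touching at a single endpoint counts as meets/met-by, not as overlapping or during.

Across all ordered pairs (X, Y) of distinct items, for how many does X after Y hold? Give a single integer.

57

Checking all 182 ordered pairs for relation 'after'; matching pairs in alphabetical order:
(A, B): A after B ✓
(A, D): A after D ✓
(A, G): A after G ✓
(A, L): A after L ✓
(C, A): C after A ✓
(C, B): C after B ✓
(C, D): C after D ✓
(C, E): C after E ✓
(C, F): C after F ✓
(C, G): C after G ✓
(C, K): C after K ✓
(C, L): C after L ✓
(C, S): C after S ✓
(C, V): C after V ✓
(C, W): C after W ✓
(E, B): E after B ✓
(E, L): E after L ✓
(F, A): F after A ✓
(F, B): F after B ✓
(F, D): F after D ✓
(F, G): F after G ✓
(F, L): F after L ✓
(F, W): F after W ✓
(G, L): G after L ✓
... plus 33 further pairs not listed.
Count: 57.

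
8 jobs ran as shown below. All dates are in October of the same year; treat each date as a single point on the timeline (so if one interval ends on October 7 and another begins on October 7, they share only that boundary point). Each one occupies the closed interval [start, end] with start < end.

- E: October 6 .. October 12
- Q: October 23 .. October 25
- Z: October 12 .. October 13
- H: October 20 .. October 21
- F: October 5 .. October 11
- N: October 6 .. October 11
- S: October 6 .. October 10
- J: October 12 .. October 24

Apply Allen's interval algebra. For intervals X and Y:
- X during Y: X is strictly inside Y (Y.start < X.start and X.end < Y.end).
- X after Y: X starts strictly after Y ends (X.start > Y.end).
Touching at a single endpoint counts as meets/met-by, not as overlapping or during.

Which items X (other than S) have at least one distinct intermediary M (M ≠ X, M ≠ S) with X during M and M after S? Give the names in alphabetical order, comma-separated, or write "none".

H

Target S = [October 6, October 10].
Intermediaries M with M after S: H, J, Q, Z.
Via H — items with X during H: none.
Via J — items with X during J: H.
Via Q — items with X during Q: none.
Via Z — items with X during Z: none.
Union: H.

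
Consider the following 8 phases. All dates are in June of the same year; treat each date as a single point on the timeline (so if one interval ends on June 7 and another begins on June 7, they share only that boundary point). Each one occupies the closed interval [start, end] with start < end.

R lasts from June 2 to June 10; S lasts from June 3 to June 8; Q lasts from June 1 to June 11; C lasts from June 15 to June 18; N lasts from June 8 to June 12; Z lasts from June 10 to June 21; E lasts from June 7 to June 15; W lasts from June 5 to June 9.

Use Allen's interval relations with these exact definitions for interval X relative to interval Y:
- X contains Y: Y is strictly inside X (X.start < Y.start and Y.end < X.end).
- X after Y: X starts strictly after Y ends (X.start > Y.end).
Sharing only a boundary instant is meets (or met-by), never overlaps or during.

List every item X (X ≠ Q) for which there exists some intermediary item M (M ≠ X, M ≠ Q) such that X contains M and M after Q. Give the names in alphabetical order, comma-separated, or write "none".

Target Q = [June 1, June 11].
Intermediaries M with M after Q: C.
Via C — items with X contains C: Z.
Union: Z.

Z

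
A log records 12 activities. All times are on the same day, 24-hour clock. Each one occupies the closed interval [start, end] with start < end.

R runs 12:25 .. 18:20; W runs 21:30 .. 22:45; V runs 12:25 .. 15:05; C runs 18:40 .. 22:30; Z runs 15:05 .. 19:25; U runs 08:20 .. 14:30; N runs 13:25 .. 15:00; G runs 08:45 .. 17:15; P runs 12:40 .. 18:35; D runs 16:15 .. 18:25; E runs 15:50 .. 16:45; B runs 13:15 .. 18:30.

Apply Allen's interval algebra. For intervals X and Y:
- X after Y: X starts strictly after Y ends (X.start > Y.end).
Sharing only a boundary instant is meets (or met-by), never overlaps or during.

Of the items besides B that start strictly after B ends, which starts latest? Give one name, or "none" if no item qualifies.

W

Target B = [13:15, 18:30].
C [18:40, 22:30] → after → candidate.
D [16:15, 18:25] → during → excluded.
E [15:50, 16:45] → during → excluded.
G [08:45, 17:15] → overlaps → excluded.
N [13:25, 15:00] → during → excluded.
P [12:40, 18:35] → contains → excluded.
R [12:25, 18:20] → overlaps → excluded.
U [08:20, 14:30] → overlaps → excluded.
V [12:25, 15:05] → overlaps → excluded.
W [21:30, 22:45] → after → candidate.
Z [15:05, 19:25] → overlapped-by → excluded.
Among candidates, latest start is 21:30 → W.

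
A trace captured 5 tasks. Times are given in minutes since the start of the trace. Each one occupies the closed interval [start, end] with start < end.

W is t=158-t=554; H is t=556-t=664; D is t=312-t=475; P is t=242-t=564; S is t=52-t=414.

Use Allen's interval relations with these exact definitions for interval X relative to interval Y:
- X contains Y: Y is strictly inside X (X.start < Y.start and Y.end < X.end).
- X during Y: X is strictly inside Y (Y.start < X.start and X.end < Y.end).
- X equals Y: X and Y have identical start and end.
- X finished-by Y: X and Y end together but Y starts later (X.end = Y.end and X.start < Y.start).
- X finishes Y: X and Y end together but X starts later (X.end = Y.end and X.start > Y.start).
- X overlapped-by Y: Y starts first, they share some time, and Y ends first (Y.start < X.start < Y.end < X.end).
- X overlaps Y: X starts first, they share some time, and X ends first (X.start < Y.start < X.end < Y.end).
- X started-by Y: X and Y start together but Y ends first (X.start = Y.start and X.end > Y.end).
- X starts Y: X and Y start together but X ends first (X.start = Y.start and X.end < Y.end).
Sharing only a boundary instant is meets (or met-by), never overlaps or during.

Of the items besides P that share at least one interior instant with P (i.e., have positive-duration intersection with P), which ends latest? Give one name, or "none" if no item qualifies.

H

Target P = [t=242, t=564].
D [t=312, t=475] → during → candidate.
H [t=556, t=664] → overlapped-by → candidate.
S [t=52, t=414] → overlaps → candidate.
W [t=158, t=554] → overlaps → candidate.
Among candidates, latest end is t=664 → H.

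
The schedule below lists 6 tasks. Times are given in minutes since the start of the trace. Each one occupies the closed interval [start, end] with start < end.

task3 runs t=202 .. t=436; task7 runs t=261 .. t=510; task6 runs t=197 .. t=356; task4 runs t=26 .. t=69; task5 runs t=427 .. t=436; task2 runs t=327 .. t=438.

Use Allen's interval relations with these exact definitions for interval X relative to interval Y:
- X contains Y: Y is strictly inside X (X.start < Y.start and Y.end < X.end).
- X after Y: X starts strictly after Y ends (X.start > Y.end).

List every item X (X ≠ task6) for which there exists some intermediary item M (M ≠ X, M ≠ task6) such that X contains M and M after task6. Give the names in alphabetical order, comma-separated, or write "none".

task2, task7

Target task6 = [t=197, t=356].
Intermediaries M with M after task6: task5.
Via task5 — items with X contains task5: task2, task7.
Union: task2, task7.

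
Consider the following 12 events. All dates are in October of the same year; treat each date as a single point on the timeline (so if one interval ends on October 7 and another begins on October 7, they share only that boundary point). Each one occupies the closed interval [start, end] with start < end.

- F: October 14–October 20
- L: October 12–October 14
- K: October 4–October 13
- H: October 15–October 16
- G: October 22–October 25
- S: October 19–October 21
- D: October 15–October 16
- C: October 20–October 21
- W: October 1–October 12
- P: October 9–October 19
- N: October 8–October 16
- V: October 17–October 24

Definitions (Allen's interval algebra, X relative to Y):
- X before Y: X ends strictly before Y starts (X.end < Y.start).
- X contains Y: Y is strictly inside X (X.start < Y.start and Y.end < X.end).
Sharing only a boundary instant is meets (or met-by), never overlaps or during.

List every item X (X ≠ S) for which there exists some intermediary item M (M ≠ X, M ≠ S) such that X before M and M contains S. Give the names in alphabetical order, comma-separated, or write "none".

D, H, K, L, N, W

Target S = [October 19, October 21].
Intermediaries M with M contains S: V.
Via V — items with X before V: D, H, K, L, N, W.
Union: D, H, K, L, N, W.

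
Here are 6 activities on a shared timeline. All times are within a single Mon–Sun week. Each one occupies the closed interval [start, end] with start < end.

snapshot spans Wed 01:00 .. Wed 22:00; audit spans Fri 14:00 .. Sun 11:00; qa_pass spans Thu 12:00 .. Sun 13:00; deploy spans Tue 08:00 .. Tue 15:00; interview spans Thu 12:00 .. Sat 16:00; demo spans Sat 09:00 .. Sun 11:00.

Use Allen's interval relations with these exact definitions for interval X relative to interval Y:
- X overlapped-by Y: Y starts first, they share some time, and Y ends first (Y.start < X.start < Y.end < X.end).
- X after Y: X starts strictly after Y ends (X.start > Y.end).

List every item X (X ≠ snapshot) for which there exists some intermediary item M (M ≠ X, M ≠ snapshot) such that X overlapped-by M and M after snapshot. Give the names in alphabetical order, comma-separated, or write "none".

Target snapshot = [Wed 01:00, Wed 22:00].
Intermediaries M with M after snapshot: audit, demo, interview, qa_pass.
Via audit — items with X overlapped-by audit: none.
Via demo — items with X overlapped-by demo: none.
Via interview — items with X overlapped-by interview: audit, demo.
Via qa_pass — items with X overlapped-by qa_pass: none.
Union: audit, demo.

audit, demo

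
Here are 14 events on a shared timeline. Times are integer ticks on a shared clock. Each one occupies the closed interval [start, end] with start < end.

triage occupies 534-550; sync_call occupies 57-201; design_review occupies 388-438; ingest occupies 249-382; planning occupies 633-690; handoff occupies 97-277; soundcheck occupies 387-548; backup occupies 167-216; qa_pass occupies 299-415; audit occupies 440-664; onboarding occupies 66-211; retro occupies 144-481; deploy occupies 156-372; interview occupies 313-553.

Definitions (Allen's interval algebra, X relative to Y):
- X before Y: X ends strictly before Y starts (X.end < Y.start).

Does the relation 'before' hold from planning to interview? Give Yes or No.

planning = [633, 690], interview = [313, 553].
Actual relation of planning to interview: after.
Asked whether 'before' holds → No.

No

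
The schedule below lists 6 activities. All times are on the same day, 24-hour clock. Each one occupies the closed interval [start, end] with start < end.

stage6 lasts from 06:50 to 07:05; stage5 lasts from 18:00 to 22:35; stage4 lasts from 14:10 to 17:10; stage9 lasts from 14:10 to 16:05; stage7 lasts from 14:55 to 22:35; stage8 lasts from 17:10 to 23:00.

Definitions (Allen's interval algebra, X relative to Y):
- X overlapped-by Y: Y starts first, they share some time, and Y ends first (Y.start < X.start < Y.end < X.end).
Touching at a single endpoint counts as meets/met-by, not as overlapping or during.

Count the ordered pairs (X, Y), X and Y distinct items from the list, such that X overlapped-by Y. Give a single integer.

Checking all 30 ordered pairs for relation 'overlapped-by'; matching pairs in alphabetical order:
(stage7, stage4): stage7 overlapped-by stage4 ✓
(stage7, stage9): stage7 overlapped-by stage9 ✓
(stage8, stage7): stage8 overlapped-by stage7 ✓
Count: 3.

3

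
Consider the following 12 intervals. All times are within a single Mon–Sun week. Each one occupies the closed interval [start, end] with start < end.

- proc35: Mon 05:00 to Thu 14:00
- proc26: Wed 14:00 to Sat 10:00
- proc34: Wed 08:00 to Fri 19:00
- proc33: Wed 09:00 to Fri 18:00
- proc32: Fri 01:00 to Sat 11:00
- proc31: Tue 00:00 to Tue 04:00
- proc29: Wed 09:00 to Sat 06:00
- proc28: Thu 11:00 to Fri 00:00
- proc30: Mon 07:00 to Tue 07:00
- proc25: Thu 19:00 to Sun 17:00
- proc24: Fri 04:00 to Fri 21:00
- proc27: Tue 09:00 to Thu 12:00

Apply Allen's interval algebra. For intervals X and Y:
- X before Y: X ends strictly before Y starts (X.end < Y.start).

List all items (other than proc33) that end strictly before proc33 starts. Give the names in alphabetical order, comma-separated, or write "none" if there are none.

proc30, proc31

Target proc33 = [Wed 09:00, Fri 18:00].
proc24 [Fri 04:00, Fri 21:00] → overlapped-by → no.
proc25 [Thu 19:00, Sun 17:00] → overlapped-by → no.
proc26 [Wed 14:00, Sat 10:00] → overlapped-by → no.
proc27 [Tue 09:00, Thu 12:00] → overlaps → no.
proc28 [Thu 11:00, Fri 00:00] → during → no.
proc29 [Wed 09:00, Sat 06:00] → started-by → no.
proc30 [Mon 07:00, Tue 07:00] → before → yes.
proc31 [Tue 00:00, Tue 04:00] → before → yes.
proc32 [Fri 01:00, Sat 11:00] → overlapped-by → no.
proc34 [Wed 08:00, Fri 19:00] → contains → no.
proc35 [Mon 05:00, Thu 14:00] → overlaps → no.
Result: proc30, proc31.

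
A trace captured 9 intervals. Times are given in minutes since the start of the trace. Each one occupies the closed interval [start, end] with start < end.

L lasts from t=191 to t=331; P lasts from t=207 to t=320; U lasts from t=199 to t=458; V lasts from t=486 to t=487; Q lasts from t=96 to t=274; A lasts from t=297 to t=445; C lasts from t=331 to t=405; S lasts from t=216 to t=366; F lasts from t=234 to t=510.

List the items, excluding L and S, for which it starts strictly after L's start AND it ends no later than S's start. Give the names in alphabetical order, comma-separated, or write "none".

none

Conditions: its start is strictly after L's start (X.start > t=191) AND its end is no later than S's start (X.end <= t=216).
A: start t=297 > t=191? ✓; end t=445 <= t=216? ✗ → no.
C: start t=331 > t=191? ✓; end t=405 <= t=216? ✗ → no.
F: start t=234 > t=191? ✓; end t=510 <= t=216? ✗ → no.
P: start t=207 > t=191? ✓; end t=320 <= t=216? ✗ → no.
Q: start t=96 > t=191? ✗; end t=274 <= t=216? ✗ → no.
U: start t=199 > t=191? ✓; end t=458 <= t=216? ✗ → no.
V: start t=486 > t=191? ✓; end t=487 <= t=216? ✗ → no.
Result: none.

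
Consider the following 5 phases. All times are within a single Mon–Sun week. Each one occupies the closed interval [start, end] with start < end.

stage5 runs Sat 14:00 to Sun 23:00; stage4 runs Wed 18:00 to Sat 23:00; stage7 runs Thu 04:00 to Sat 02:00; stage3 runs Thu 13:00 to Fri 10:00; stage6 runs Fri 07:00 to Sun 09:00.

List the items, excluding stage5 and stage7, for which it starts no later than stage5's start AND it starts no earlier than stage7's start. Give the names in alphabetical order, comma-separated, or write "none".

stage3, stage6

Conditions: its start is no later than stage5's start (X.start <= Sat 14:00) AND its start is no earlier than stage7's start (X.start >= Thu 04:00).
stage3: start Thu 13:00 <= Sat 14:00? ✓; start Thu 13:00 >= Thu 04:00? ✓ → yes.
stage4: start Wed 18:00 <= Sat 14:00? ✓; start Wed 18:00 >= Thu 04:00? ✗ → no.
stage6: start Fri 07:00 <= Sat 14:00? ✓; start Fri 07:00 >= Thu 04:00? ✓ → yes.
Result: stage3, stage6.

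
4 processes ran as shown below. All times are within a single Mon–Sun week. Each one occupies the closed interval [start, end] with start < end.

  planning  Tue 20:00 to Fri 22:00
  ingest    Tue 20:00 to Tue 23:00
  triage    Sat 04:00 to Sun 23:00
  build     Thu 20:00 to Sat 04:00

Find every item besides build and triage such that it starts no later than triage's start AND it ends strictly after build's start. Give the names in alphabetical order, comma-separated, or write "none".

planning

Conditions: its start is no later than triage's start (X.start <= Sat 04:00) AND its end is strictly after build's start (X.end > Thu 20:00).
ingest: start Tue 20:00 <= Sat 04:00? ✓; end Tue 23:00 > Thu 20:00? ✗ → no.
planning: start Tue 20:00 <= Sat 04:00? ✓; end Fri 22:00 > Thu 20:00? ✓ → yes.
Result: planning.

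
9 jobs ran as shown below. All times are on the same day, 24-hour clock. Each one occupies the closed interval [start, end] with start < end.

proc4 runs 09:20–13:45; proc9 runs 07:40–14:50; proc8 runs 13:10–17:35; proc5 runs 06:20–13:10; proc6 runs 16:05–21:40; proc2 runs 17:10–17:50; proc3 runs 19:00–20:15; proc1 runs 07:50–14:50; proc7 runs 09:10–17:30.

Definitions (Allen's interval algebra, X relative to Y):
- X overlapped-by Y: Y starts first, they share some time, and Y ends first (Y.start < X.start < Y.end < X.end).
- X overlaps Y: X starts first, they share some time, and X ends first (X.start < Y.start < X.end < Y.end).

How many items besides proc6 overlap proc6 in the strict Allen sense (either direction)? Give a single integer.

2

Target proc6 = [16:05, 21:40].
proc1 [07:50, 14:50] → before → no.
proc2 [17:10, 17:50] → during → no.
proc3 [19:00, 20:15] → during → no.
proc4 [09:20, 13:45] → before → no.
proc5 [06:20, 13:10] → before → no.
proc7 [09:10, 17:30] → overlaps → counts.
proc8 [13:10, 17:35] → overlaps → counts.
proc9 [07:40, 14:50] → before → no.
Total: 2.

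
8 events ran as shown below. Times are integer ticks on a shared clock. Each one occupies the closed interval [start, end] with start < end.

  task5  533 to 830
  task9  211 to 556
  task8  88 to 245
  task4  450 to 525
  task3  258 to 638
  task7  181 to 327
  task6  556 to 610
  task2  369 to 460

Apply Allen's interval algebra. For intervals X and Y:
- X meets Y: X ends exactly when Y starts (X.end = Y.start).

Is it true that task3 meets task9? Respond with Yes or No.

task3 = [258, 638], task9 = [211, 556].
Actual relation of task3 to task9: overlapped-by.
Asked whether 'meets' holds → No.

No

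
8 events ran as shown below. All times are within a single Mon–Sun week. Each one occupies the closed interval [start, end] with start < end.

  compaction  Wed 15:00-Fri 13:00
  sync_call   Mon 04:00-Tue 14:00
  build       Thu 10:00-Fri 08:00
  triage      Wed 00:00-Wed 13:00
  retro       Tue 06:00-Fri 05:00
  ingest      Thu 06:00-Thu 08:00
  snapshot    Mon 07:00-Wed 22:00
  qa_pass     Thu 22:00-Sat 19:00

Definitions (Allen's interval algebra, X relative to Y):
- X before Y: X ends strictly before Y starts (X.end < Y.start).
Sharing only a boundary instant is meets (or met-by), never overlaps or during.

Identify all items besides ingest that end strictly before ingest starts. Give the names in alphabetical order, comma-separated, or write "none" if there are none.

Target ingest = [Thu 06:00, Thu 08:00].
build [Thu 10:00, Fri 08:00] → after → no.
compaction [Wed 15:00, Fri 13:00] → contains → no.
qa_pass [Thu 22:00, Sat 19:00] → after → no.
retro [Tue 06:00, Fri 05:00] → contains → no.
snapshot [Mon 07:00, Wed 22:00] → before → yes.
sync_call [Mon 04:00, Tue 14:00] → before → yes.
triage [Wed 00:00, Wed 13:00] → before → yes.
Result: snapshot, sync_call, triage.

snapshot, sync_call, triage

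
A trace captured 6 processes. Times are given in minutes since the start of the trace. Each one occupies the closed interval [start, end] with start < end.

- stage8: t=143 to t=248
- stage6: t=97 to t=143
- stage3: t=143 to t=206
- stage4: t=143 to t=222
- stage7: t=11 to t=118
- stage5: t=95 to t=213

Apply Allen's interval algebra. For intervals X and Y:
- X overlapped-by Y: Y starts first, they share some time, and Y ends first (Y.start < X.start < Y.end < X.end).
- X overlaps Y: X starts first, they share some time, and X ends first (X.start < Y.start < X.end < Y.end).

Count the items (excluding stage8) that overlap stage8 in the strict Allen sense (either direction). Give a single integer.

Target stage8 = [t=143, t=248].
stage3 [t=143, t=206] → starts → no.
stage4 [t=143, t=222] → starts → no.
stage5 [t=95, t=213] → overlaps → counts.
stage6 [t=97, t=143] → meets → no.
stage7 [t=11, t=118] → before → no.
Total: 1.

1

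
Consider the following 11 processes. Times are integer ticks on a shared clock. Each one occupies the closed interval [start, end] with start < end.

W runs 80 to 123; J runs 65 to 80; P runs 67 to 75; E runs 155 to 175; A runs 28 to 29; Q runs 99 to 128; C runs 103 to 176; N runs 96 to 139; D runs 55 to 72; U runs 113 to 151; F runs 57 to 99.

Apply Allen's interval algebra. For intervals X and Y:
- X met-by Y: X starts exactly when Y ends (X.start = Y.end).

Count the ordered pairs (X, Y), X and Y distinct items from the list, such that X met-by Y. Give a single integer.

2

Checking all 110 ordered pairs for relation 'met-by'; matching pairs in alphabetical order:
(Q, F): Q met-by F ✓
(W, J): W met-by J ✓
Count: 2.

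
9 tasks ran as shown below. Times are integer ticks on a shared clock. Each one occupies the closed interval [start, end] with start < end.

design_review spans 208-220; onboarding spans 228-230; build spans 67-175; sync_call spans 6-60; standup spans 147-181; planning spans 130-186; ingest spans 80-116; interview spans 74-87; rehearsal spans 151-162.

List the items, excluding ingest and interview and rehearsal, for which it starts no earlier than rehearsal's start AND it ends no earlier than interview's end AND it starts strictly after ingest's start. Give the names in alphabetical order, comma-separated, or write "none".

design_review, onboarding

Conditions: its start is no earlier than rehearsal's start (X.start >= 151) AND its end is no earlier than interview's end (X.end >= 87) AND its start is strictly after ingest's start (X.start > 80).
build: start 67 >= 151? ✗; end 175 >= 87? ✓; start 67 > 80? ✗ → no.
design_review: start 208 >= 151? ✓; end 220 >= 87? ✓; start 208 > 80? ✓ → yes.
onboarding: start 228 >= 151? ✓; end 230 >= 87? ✓; start 228 > 80? ✓ → yes.
planning: start 130 >= 151? ✗; end 186 >= 87? ✓; start 130 > 80? ✓ → no.
standup: start 147 >= 151? ✗; end 181 >= 87? ✓; start 147 > 80? ✓ → no.
sync_call: start 6 >= 151? ✗; end 60 >= 87? ✗; start 6 > 80? ✗ → no.
Result: design_review, onboarding.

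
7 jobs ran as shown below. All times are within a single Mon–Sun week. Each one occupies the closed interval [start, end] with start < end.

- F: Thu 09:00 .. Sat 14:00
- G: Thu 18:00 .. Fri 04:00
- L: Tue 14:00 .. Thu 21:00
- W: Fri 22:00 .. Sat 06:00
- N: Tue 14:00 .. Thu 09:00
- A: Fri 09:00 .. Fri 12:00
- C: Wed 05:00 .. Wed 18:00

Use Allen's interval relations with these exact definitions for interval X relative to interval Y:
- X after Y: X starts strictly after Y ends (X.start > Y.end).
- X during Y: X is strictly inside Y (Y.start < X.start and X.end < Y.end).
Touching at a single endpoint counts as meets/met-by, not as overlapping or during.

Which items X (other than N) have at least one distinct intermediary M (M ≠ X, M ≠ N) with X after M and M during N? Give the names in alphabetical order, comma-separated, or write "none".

Target N = [Tue 14:00, Thu 09:00].
Intermediaries M with M during N: C.
Via C — items with X after C: A, F, G, W.
Union: A, F, G, W.

A, F, G, W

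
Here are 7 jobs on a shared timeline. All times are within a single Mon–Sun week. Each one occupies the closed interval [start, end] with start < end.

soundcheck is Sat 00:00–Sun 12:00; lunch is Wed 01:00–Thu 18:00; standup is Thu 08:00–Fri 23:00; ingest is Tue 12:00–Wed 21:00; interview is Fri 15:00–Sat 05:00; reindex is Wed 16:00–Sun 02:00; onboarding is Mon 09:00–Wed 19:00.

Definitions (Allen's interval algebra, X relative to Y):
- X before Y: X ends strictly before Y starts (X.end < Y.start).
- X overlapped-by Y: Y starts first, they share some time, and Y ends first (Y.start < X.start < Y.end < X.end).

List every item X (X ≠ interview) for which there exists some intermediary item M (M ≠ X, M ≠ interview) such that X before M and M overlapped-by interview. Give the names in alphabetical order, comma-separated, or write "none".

Target interview = [Fri 15:00, Sat 05:00].
Intermediaries M with M overlapped-by interview: soundcheck.
Via soundcheck — items with X before soundcheck: ingest, lunch, onboarding, standup.
Union: ingest, lunch, onboarding, standup.

ingest, lunch, onboarding, standup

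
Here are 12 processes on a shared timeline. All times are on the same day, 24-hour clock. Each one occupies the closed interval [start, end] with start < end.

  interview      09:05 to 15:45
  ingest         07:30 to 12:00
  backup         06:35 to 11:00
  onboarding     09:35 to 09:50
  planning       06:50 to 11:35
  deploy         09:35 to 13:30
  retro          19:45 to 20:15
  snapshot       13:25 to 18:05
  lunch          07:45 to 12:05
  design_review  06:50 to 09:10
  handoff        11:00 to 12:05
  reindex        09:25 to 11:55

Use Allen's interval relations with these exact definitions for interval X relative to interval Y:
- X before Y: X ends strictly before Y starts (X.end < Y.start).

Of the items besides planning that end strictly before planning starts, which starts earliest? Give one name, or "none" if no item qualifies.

none

Target planning = [06:50, 11:35].
backup [06:35, 11:00] → overlaps → excluded.
deploy [09:35, 13:30] → overlapped-by → excluded.
design_review [06:50, 09:10] → starts → excluded.
handoff [11:00, 12:05] → overlapped-by → excluded.
ingest [07:30, 12:00] → overlapped-by → excluded.
interview [09:05, 15:45] → overlapped-by → excluded.
lunch [07:45, 12:05] → overlapped-by → excluded.
onboarding [09:35, 09:50] → during → excluded.
reindex [09:25, 11:55] → overlapped-by → excluded.
retro [19:45, 20:15] → after → excluded.
snapshot [13:25, 18:05] → after → excluded.
No candidates → none.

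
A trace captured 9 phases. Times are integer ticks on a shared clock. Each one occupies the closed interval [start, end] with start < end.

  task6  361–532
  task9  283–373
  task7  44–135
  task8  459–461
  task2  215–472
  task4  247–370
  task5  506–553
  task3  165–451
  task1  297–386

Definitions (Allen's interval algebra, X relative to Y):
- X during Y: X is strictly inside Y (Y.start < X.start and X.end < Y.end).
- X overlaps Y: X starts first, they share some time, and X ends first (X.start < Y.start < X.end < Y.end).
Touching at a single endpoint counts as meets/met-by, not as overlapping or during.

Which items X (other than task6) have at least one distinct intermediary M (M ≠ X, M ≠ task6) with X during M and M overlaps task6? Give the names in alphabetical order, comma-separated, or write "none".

Target task6 = [361, 532].
Intermediaries M with M overlaps task6: task1, task2, task3, task4, task9.
Via task1 — items with X during task1: none.
Via task2 — items with X during task2: task1, task4, task8, task9.
Via task3 — items with X during task3: task1, task4, task9.
Via task4 — items with X during task4: none.
Via task9 — items with X during task9: none.
Union: task1, task4, task8, task9.

task1, task4, task8, task9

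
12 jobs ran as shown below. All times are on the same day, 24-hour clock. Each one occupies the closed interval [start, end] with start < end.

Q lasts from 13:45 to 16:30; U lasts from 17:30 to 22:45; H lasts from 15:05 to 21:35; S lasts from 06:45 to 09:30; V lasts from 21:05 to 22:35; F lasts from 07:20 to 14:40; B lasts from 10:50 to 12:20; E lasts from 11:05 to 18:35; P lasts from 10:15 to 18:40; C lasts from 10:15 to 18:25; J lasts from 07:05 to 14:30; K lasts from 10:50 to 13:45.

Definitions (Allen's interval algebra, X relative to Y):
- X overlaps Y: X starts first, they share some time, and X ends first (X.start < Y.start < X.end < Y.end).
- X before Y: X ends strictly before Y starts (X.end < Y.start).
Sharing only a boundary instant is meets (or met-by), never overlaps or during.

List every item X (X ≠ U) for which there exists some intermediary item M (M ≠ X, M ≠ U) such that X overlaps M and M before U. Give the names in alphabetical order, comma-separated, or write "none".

F, J, S

Target U = [17:30, 22:45].
Intermediaries M with M before U: B, F, J, K, Q, S.
Via B — items with X overlaps B: none.
Via F — items with X overlaps F: J, S.
Via J — items with X overlaps J: S.
Via K — items with X overlaps K: none.
Via Q — items with X overlaps Q: F, J.
Via S — items with X overlaps S: none.
Union: F, J, S.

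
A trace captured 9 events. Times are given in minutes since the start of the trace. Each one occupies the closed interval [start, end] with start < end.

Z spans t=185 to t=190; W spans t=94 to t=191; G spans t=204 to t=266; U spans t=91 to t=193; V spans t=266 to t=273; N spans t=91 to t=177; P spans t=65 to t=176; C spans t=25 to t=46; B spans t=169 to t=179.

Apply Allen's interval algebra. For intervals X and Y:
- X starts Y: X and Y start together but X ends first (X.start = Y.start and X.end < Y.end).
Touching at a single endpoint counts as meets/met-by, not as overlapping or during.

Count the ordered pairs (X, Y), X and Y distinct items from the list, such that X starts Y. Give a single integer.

Checking all 72 ordered pairs for relation 'starts'; matching pairs in alphabetical order:
(N, U): N starts U ✓
Count: 1.

1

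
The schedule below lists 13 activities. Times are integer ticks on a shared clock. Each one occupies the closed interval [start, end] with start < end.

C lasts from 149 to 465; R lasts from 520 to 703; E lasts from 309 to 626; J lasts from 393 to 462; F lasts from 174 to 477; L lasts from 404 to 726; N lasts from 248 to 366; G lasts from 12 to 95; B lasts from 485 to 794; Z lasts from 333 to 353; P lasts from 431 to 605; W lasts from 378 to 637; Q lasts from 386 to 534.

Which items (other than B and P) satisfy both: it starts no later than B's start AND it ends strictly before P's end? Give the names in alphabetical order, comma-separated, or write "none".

C, F, G, J, N, Q, Z

Conditions: its start is no later than B's start (X.start <= 485) AND its end is strictly before P's end (X.end < 605).
C: start 149 <= 485? ✓; end 465 < 605? ✓ → yes.
E: start 309 <= 485? ✓; end 626 < 605? ✗ → no.
F: start 174 <= 485? ✓; end 477 < 605? ✓ → yes.
G: start 12 <= 485? ✓; end 95 < 605? ✓ → yes.
J: start 393 <= 485? ✓; end 462 < 605? ✓ → yes.
L: start 404 <= 485? ✓; end 726 < 605? ✗ → no.
N: start 248 <= 485? ✓; end 366 < 605? ✓ → yes.
Q: start 386 <= 485? ✓; end 534 < 605? ✓ → yes.
R: start 520 <= 485? ✗; end 703 < 605? ✗ → no.
W: start 378 <= 485? ✓; end 637 < 605? ✗ → no.
Z: start 333 <= 485? ✓; end 353 < 605? ✓ → yes.
Result: C, F, G, J, N, Q, Z.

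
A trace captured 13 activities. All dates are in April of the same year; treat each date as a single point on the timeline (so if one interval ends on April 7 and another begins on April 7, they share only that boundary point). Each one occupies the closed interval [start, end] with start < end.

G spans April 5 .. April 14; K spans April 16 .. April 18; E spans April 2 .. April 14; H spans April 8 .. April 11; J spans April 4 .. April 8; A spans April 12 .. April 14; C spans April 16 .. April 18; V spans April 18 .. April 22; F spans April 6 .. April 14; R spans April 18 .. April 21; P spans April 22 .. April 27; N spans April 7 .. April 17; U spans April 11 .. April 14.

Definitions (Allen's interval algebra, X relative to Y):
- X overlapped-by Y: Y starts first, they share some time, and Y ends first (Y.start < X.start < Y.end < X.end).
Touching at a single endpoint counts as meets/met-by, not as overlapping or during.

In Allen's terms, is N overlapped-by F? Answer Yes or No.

N = [April 7, April 17], F = [April 6, April 14].
Actual relation of N to F: overlapped-by.
Asked whether 'overlapped-by' holds → Yes.

Yes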